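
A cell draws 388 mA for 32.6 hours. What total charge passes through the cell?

Q = I·t = 0.3880 A × 117360 s = 45500 C.

45500 C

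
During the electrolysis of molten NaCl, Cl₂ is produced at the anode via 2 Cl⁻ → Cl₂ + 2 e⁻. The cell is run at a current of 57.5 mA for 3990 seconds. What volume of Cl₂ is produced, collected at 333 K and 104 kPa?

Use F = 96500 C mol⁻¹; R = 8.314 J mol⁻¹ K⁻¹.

Q = I·t = 0.05750 A × 3990.0 s = 229.4 C.
n(e⁻) = Q/F = 229.4 / 96500 = 0.002377 mol.
2 electrons are transferred per Cl₂ molecule, so n(Cl₂) = 0.002377 / 2 = 0.001189 mol.
V = nRT/P = (0.001189 × 8.314 × 333) / (104 × 10³ Pa) = 3.16 × 10⁻⁵ m³ = 0.0316 L.

0.0316 L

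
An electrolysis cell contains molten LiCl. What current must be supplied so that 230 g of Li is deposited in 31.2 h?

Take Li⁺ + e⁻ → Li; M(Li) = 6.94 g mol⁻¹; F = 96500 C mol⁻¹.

28.5 A

n(Li) = 230 / 6.94 = 33.14 mol.
n(e⁻) = 1 × 33.14 = 33.14 mol.
Q = n(e⁻)·F = 33.14 × 96500 = 3198000 C.
I = Q/t = 3198000 / 112320 s = 28.5 A.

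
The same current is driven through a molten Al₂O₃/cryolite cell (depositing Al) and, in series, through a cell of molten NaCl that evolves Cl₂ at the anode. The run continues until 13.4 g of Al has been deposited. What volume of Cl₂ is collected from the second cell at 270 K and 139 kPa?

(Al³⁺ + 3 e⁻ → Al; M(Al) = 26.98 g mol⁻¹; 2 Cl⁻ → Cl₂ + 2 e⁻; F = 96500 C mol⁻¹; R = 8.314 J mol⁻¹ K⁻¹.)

12.0 L

n(Al) = 13.4 / 26.98 = 0.4967 mol, so n(e⁻) = 3 × 0.4967 = 1.490 mol.
The cells are in series, so the same 1.490 mol of electrons passes through the second cell.
2 Cl⁻ → Cl₂ + 2 e⁻ — 2 mol e⁻ per mol Cl₂, so n(Cl₂) = 1.490/2 = 0.7450 mol.
V = nRT/P = (0.7450 × 8.314 × 270) / (139 × 10³) = 0.0120 m³ = 12.0 L.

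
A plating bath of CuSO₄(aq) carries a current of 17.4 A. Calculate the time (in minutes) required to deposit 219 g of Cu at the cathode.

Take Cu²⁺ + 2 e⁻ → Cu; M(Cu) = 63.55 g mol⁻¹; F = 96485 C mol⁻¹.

637 min

n(Cu) = m/M = 219 / 63.55 = 3.446 mol.
Each Cu atom requires 2 electrons, so n(e⁻) = 2 × 3.446 = 6.892 mol.
Q = n(e⁻)·F = 6.892 × 96485 = 665000 C.
t = Q/I = 665000 / 17.40 A = 38220 s = 637 min.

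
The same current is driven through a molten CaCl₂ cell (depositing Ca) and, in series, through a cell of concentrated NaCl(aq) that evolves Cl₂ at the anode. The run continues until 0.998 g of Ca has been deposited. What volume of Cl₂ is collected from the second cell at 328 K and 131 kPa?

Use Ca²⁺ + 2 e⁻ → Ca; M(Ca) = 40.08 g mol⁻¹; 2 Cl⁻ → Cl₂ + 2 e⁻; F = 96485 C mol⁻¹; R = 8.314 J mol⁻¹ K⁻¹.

0.518 L

n(Ca) = 0.998 / 40.08 = 0.02490 mol, so n(e⁻) = 2 × 0.02490 = 0.04980 mol.
The cells are in series, so the same 0.04980 mol of electrons passes through the second cell.
2 Cl⁻ → Cl₂ + 2 e⁻ — 2 mol e⁻ per mol Cl₂, so n(Cl₂) = 0.04980/2 = 0.02490 mol.
V = nRT/P = (0.02490 × 8.314 × 328) / (131 × 10³) = 5.18 × 10⁻⁴ m³ = 0.518 L.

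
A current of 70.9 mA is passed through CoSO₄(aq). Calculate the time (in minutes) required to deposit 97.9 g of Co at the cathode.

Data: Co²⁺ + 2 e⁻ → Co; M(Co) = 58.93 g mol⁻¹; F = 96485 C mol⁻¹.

75400 min

n(Co) = m/M = 97.9 / 58.93 = 1.661 mol.
Each Co atom requires 2 electrons, so n(e⁻) = 2 × 1.661 = 3.323 mol.
Q = n(e⁻)·F = 3.323 × 96485 = 320600 C.
t = Q/I = 320600 / 0.07090 A = 4522000 s = 75400 min.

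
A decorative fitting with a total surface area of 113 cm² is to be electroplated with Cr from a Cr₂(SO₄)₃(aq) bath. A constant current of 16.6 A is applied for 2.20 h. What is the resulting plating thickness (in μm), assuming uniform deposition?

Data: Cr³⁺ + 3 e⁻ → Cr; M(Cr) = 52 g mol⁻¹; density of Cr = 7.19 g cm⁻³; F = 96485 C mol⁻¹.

291 μm

Q = I·t = 16.60 × 7920.0 = 131500 C; n(e⁻) = 1.363 mol.
n(Cr) = n(e⁻)/3 = 0.4542 mol, so m = 0.4542 × 52 = 23.62 g.
Volume = m/ρ = 23.62 / 7.19 = 3.285 cm³.
Thickness = V/A = 3.285 / 113 = 0.0291 cm = 291 μm.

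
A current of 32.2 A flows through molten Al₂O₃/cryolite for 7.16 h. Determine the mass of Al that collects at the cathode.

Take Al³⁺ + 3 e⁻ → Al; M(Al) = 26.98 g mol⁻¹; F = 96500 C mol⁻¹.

77.4 g

Q = I·t = 32.20 A × 25776 s = 830000 C.
n(e⁻) = Q/F = 830000 / 96500 = 8.601 mol.
Al³⁺ + 3 e⁻ → Al, so n(Al) = n(e⁻)/3 = 2.867 mol.
m = n·M = 2.867 × 26.98 = 77.4 g.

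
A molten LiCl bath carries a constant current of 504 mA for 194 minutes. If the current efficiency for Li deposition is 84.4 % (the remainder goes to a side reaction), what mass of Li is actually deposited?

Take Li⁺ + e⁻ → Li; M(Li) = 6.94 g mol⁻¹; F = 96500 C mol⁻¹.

Q = I·t = 0.5040 × 11640 = 5867 C.
n(e⁻) = 5867/96500 = 0.06079 mol; theoretically n(Li) = 0.06079/1 = 0.06079 mol, m_theo = 0.4219 g.
At 84.4 % efficiency, m_actual = 0.844 × 0.4219 = 0.356 g.

0.356 g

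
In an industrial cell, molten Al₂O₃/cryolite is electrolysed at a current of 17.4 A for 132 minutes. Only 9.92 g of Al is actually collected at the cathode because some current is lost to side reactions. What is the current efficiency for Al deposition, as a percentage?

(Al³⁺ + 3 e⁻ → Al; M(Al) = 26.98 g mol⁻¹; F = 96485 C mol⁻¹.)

77.2 %

Q = I·t = 17.40 × 7920.0 = 137800 C; n(e⁻) = 137800/96485 = 1.428 mol.
Theoretical n(Al) = n(e⁻)/3 = 0.4761 mol, i.e. m_theo = 0.4761 × 26.98 = 12.85 g.
Efficiency = m_actual / m_theo = 9.92 / 12.85 = 77.2 %.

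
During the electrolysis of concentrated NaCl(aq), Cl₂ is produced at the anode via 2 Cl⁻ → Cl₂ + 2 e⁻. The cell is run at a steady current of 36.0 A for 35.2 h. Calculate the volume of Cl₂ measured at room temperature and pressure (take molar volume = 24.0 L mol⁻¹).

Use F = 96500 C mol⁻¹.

Q = I·t = 36.00 A × 126720 s = 4562000 C.
n(e⁻) = Q/F = 4562000 / 96500 = 47.27 mol.
2 electrons are transferred per Cl₂ molecule, so n(Cl₂) = 47.27 / 2 = 23.64 mol.
V = n × V_m = 23.64 × 24.0 = 567 L.

567 L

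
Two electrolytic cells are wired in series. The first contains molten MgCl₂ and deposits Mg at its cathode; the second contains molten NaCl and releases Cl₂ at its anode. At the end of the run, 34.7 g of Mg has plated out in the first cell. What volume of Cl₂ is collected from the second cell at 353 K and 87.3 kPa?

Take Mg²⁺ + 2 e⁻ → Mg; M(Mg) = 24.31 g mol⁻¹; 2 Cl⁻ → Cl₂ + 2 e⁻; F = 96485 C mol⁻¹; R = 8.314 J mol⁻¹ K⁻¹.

48.0 L

n(Mg) = 34.7 / 24.31 = 1.427 mol, so n(e⁻) = 2 × 1.427 = 2.855 mol.
The cells are in series, so the same 2.855 mol of electrons passes through the second cell.
2 Cl⁻ → Cl₂ + 2 e⁻ — 2 mol e⁻ per mol Cl₂, so n(Cl₂) = 2.855/2 = 1.427 mol.
V = nRT/P = (1.427 × 8.314 × 353) / (87.3 × 10³) = 0.0480 m³ = 48.0 L.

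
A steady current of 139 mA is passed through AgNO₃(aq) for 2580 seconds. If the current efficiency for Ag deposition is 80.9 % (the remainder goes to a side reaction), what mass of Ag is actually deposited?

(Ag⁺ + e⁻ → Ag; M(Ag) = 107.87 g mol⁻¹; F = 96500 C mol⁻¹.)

Q = I·t = 0.1390 × 2580.0 = 358.6 C.
n(e⁻) = 358.6/96500 = 0.003716 mol; theoretically n(Ag) = 0.003716/1 = 0.003716 mol, m_theo = 0.4009 g.
At 80.9 % efficiency, m_actual = 0.809 × 0.4009 = 0.324 g.

0.324 g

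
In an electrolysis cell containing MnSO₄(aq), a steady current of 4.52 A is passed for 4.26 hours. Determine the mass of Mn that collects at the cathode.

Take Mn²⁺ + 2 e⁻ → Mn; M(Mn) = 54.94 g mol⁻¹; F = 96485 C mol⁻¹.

Q = I·t = 4.520 A × 15336 s = 69320 C.
n(e⁻) = Q/F = 69320 / 96485 = 0.7184 mol.
Mn²⁺ + 2 e⁻ → Mn, so n(Mn) = n(e⁻)/2 = 0.3592 mol.
m = n·M = 0.3592 × 54.94 = 19.7 g.

19.7 g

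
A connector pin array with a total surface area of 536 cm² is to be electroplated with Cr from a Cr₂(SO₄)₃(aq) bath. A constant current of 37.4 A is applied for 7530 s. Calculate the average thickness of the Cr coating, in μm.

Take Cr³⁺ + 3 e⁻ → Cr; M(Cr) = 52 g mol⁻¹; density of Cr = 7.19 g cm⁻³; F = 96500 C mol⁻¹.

131 μm

Q = I·t = 37.40 × 7530.0 = 281600 C; n(e⁻) = 2.918 mol.
n(Cr) = n(e⁻)/3 = 0.9728 mol, so m = 0.9728 × 52 = 50.58 g.
Volume = m/ρ = 50.58 / 7.19 = 7.035 cm³.
Thickness = V/A = 7.035 / 536 = 0.0131 cm = 131 μm.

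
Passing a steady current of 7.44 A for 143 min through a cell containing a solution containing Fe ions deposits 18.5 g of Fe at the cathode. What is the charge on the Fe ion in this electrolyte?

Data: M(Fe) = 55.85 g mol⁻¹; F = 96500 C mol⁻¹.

+2

Q = I·t = 7.440 A × 8580.0 s = 63840 C, so n(e⁻) = 63840/96500 = 0.6615 mol.
n(Fe) deposited = 18.5 / 55.85 = 0.3312 mol.
Electrons per atom = n(e⁻)/n(Fe) = 0.6615 / 0.3312 = 2.00 ≈ 2, so the ion is Fe²⁺.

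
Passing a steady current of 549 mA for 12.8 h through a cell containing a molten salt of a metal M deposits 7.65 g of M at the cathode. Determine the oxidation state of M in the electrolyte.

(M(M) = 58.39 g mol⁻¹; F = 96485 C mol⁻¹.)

+2

Q = I·t = 0.5490 A × 46080 s = 25300 C, so n(e⁻) = 25300/96485 = 0.2622 mol.
n(M) deposited = 7.65 / 58.39 = 0.1310 mol.
Electrons per atom = n(e⁻)/n(M) = 0.2622 / 0.1310 = 2.00 ≈ 2, so the ion is M²⁺.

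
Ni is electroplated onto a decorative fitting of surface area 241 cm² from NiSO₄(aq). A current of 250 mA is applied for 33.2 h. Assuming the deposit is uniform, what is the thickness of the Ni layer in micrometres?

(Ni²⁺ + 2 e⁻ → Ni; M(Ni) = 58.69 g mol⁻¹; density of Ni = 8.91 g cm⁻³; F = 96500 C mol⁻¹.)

42.3 μm

Q = I·t = 0.2500 × 119520 = 29880 C; n(e⁻) = 0.3096 mol.
n(Ni) = n(e⁻)/2 = 0.1548 mol, so m = 0.1548 × 58.69 = 9.086 g.
Volume = m/ρ = 9.086 / 8.91 = 1.020 cm³.
Thickness = V/A = 1.020 / 241 = 0.00423 cm = 42.3 μm.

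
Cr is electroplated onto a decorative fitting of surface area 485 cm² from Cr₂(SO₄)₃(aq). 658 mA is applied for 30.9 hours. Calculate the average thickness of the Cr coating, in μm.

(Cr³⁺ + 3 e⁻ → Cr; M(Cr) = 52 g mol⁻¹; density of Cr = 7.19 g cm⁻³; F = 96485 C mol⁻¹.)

37.7 μm

Q = I·t = 0.6580 × 111240 = 73200 C; n(e⁻) = 0.7586 mol.
n(Cr) = n(e⁻)/3 = 0.2529 mol, so m = 0.2529 × 52 = 13.15 g.
Volume = m/ρ = 13.15 / 7.19 = 1.829 cm³.
Thickness = V/A = 1.829 / 485 = 0.00377 cm = 37.7 μm.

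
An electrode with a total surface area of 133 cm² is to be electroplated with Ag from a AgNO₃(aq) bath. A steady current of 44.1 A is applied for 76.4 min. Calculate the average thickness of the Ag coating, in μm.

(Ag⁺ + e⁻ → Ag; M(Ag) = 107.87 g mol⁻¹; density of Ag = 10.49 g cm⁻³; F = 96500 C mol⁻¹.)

1620 μm

Q = I·t = 44.10 × 4584.0 = 202200 C; n(e⁻) = 2.095 mol.
n(Ag) = n(e⁻)/1 = 2.095 mol, so m = 2.095 × 107.87 = 226.0 g.
Volume = m/ρ = 226.0 / 10.49 = 21.54 cm³.
Thickness = V/A = 21.54 / 133 = 0.162 cm = 1620 μm.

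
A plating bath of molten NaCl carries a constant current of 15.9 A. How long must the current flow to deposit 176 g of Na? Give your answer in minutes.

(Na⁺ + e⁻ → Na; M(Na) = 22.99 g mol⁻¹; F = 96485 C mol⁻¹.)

774 min

n(Na) = m/M = 176 / 22.99 = 7.656 mol.
Each Na atom requires 1 electron, so n(e⁻) = 1 × 7.656 = 7.656 mol.
Q = n(e⁻)·F = 7.656 × 96485 = 738600 C.
t = Q/I = 738600 / 15.90 A = 46460 s = 774 min.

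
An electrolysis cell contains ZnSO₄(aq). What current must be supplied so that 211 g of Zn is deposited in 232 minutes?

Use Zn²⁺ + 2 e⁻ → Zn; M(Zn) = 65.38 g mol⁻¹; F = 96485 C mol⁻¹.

n(Zn) = 211 / 65.38 = 3.227 mol.
n(e⁻) = 2 × 3.227 = 6.455 mol.
Q = n(e⁻)·F = 6.455 × 96485 = 622800 C.
I = Q/t = 622800 / 13920 s = 44.7 A.

44.7 A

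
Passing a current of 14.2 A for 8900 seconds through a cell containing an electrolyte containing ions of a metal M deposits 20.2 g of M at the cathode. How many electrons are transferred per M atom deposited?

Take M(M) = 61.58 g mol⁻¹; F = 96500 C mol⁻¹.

4

Q = I·t = 14.20 A × 8900.0 s = 126400 C, so n(e⁻) = 126400/96500 = 1.310 mol.
n(M) deposited = 20.2 / 61.58 = 0.3280 mol.
Electrons per atom = n(e⁻)/n(M) = 1.310 / 0.3280 = 3.99 ≈ 4, so the ion is M⁴⁺.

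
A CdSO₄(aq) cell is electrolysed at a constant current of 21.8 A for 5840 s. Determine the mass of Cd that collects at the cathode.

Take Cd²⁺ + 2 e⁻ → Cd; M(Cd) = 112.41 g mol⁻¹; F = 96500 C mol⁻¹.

74.2 g

Q = I·t = 21.80 A × 5840.0 s = 127300 C.
n(e⁻) = Q/F = 127300 / 96500 = 1.319 mol.
Cd²⁺ + 2 e⁻ → Cd, so n(Cd) = n(e⁻)/2 = 0.6596 mol.
m = n·M = 0.6596 × 112.41 = 74.2 g.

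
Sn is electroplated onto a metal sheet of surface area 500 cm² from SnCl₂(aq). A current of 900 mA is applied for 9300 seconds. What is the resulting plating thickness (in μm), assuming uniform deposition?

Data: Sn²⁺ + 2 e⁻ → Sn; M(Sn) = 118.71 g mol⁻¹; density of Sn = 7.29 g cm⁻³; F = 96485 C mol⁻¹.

14.1 μm

Q = I·t = 0.9000 × 9300.0 = 8370 C; n(e⁻) = 0.08675 mol.
n(Sn) = n(e⁻)/2 = 0.04337 mol, so m = 0.04337 × 118.71 = 5.149 g.
Volume = m/ρ = 5.149 / 7.29 = 0.7063 cm³.
Thickness = V/A = 0.7063 / 500 = 0.00141 cm = 14.1 μm.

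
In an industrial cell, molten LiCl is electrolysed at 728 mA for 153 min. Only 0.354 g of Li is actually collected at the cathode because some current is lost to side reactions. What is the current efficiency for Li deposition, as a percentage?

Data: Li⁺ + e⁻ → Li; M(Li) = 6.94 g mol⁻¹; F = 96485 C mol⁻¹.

73.6 %

Q = I·t = 0.7280 × 9180.0 = 6683 C; n(e⁻) = 6683/96485 = 0.06927 mol.
Theoretical n(Li) = n(e⁻)/1 = 0.06927 mol, i.e. m_theo = 0.06927 × 6.94 = 0.4807 g.
Efficiency = m_actual / m_theo = 0.354 / 0.4807 = 73.6 %.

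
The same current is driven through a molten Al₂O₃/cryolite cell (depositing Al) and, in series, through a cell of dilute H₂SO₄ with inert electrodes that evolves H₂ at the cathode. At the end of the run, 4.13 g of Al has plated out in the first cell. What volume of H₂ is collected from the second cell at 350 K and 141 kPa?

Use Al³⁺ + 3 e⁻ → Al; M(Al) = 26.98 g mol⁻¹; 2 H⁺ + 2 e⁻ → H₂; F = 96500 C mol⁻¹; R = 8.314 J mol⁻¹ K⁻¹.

n(Al) = 4.13 / 26.98 = 0.1531 mol, so n(e⁻) = 3 × 0.1531 = 0.4592 mol.
The cells are in series, so the same 0.4592 mol of electrons passes through the second cell.
2 H⁺ + 2 e⁻ → H₂ — 2 mol e⁻ per mol H₂, so n(H₂) = 0.4592/2 = 0.2296 mol.
V = nRT/P = (0.2296 × 8.314 × 350) / (141 × 10³) = 0.00474 m³ = 4.74 L.

4.74 L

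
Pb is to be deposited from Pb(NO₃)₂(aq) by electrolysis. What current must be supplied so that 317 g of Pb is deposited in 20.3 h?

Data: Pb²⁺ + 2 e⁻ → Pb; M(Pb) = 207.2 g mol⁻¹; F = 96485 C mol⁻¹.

4.04 A

n(Pb) = 317 / 207.2 = 1.530 mol.
n(e⁻) = 2 × 1.530 = 3.060 mol.
Q = n(e⁻)·F = 3.060 × 96485 = 295200 C.
I = Q/t = 295200 / 73080 s = 4.04 A.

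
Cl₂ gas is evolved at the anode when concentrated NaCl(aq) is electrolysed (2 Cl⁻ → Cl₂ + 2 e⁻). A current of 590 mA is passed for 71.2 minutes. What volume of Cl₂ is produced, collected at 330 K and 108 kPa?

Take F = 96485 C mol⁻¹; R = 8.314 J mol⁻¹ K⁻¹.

Q = I·t = 0.5900 A × 4272.0 s = 2520 C.
n(e⁻) = Q/F = 2520 / 96485 = 0.02612 mol.
2 electrons are transferred per Cl₂ molecule, so n(Cl₂) = 0.02612 / 2 = 0.01306 mol.
V = nRT/P = (0.01306 × 8.314 × 330) / (108 × 10³ Pa) = 3.32 × 10⁻⁴ m³ = 0.332 L.

0.332 L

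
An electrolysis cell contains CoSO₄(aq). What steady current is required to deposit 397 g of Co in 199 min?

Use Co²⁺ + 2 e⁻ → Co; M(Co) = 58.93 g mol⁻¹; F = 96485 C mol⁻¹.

n(Co) = 397 / 58.93 = 6.737 mol.
n(e⁻) = 2 × 6.737 = 13.47 mol.
Q = n(e⁻)·F = 13.47 × 96485 = 1300000 C.
I = Q/t = 1300000 / 11940 s = 109 A.

109 A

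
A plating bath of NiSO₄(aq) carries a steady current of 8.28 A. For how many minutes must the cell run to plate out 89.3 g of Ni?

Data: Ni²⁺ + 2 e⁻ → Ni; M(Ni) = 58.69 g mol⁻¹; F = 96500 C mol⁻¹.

n(Ni) = m/M = 89.3 / 58.69 = 1.522 mol.
Each Ni atom requires 2 electrons, so n(e⁻) = 2 × 1.522 = 3.043 mol.
Q = n(e⁻)·F = 3.043 × 96500 = 293700 C.
t = Q/I = 293700 / 8.280 A = 35470 s = 591 min.

591 min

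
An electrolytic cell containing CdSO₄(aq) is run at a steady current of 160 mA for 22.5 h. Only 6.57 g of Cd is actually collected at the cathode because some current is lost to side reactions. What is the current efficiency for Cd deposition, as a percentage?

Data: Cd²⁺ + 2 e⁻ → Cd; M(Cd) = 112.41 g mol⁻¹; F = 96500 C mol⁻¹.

Q = I·t = 0.1600 × 81000 = 12960 C; n(e⁻) = 12960/96500 = 0.1343 mol.
Theoretical n(Cd) = n(e⁻)/2 = 0.06715 mol, i.e. m_theo = 0.06715 × 112.41 = 7.548 g.
Efficiency = m_actual / m_theo = 6.57 / 7.548 = 87.0 %.

87.0 %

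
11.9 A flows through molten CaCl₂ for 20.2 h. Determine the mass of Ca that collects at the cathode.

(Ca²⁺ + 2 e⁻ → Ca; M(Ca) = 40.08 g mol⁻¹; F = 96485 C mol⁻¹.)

Q = I·t = 11.90 A × 72720 s = 865400 C.
n(e⁻) = Q/F = 865400 / 96485 = 8.969 mol.
Ca²⁺ + 2 e⁻ → Ca, so n(Ca) = n(e⁻)/2 = 4.484 mol.
m = n·M = 4.484 × 40.08 = 180 g.

180 g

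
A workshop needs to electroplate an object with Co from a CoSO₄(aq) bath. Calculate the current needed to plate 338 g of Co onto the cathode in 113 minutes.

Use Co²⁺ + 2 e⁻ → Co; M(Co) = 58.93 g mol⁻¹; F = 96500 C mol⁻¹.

n(Co) = 338 / 58.93 = 5.736 mol.
n(e⁻) = 2 × 5.736 = 11.47 mol.
Q = n(e⁻)·F = 11.47 × 96500 = 1107000 C.
I = Q/t = 1107000 / 6780.0 s = 163 A.

163 A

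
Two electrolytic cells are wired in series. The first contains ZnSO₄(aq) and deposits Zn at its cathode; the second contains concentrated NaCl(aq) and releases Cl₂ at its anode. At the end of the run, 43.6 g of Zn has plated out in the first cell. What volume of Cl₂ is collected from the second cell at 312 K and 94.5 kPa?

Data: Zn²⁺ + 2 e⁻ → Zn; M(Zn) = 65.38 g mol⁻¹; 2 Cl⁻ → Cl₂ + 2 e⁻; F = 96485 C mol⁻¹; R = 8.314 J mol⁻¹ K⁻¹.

18.3 L

n(Zn) = 43.6 / 65.38 = 0.6669 mol, so n(e⁻) = 2 × 0.6669 = 1.334 mol.
The cells are in series, so the same 1.334 mol of electrons passes through the second cell.
2 Cl⁻ → Cl₂ + 2 e⁻ — 2 mol e⁻ per mol Cl₂, so n(Cl₂) = 1.334/2 = 0.6669 mol.
V = nRT/P = (0.6669 × 8.314 × 312) / (94.5 × 10³) = 0.0183 m³ = 18.3 L.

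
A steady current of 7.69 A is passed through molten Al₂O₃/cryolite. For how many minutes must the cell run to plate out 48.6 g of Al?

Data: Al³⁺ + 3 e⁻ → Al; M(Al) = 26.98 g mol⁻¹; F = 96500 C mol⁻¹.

1130 min

n(Al) = m/M = 48.6 / 26.98 = 1.801 mol.
Each Al atom requires 3 electrons, so n(e⁻) = 3 × 1.801 = 5.404 mol.
Q = n(e⁻)·F = 5.404 × 96500 = 521500 C.
t = Q/I = 521500 / 7.690 A = 67810 s = 1130 min.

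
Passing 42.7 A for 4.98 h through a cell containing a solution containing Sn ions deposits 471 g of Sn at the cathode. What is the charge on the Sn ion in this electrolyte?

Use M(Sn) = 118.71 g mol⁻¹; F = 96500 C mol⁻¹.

Q = I·t = 42.70 A × 17928 s = 765500 C, so n(e⁻) = 765500/96500 = 7.933 mol.
n(Sn) deposited = 471 / 118.71 = 3.968 mol.
Electrons per atom = n(e⁻)/n(Sn) = 7.933 / 3.968 = 2.00 ≈ 2, so the ion is Sn²⁺.

+2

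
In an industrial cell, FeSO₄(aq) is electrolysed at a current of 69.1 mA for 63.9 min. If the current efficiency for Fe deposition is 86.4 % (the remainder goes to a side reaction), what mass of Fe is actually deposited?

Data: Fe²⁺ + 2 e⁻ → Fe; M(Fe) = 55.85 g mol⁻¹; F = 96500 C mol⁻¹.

Q = I·t = 0.06910 × 3834.0 = 264.9 C.
n(e⁻) = 264.9/96500 = 0.002745 mol; theoretically n(Fe) = 0.002745/2 = 0.001373 mol, m_theo = 0.07666 g.
At 86.4 % efficiency, m_actual = 0.864 × 0.07666 = 0.0662 g.

0.0662 g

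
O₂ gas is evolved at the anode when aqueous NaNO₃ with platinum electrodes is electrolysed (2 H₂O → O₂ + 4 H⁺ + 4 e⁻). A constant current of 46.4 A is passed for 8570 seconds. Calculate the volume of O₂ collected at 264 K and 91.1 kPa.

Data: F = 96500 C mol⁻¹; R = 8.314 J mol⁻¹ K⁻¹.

Q = I·t = 46.40 A × 8570.0 s = 397600 C.
n(e⁻) = Q/F = 397600 / 96500 = 4.121 mol.
4 electrons are transferred per O₂ molecule, so n(O₂) = 4.121 / 4 = 1.030 mol.
V = nRT/P = (1.030 × 8.314 × 264) / (91.1 × 10³ Pa) = 0.0248 m³ = 24.8 L.

24.8 L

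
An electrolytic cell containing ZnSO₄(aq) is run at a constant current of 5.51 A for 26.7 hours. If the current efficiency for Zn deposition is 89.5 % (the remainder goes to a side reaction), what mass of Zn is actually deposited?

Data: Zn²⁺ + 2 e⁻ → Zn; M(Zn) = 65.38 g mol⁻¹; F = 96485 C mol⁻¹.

Q = I·t = 5.510 × 96120 = 529600 C.
n(e⁻) = 529600/96485 = 5.489 mol; theoretically n(Zn) = 5.489/2 = 2.745 mol, m_theo = 179.4 g.
At 89.5 % efficiency, m_actual = 0.895 × 179.4 = 161 g.

161 g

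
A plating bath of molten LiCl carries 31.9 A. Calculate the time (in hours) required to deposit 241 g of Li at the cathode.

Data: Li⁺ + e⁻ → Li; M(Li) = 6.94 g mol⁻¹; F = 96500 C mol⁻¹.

29.2 h

n(Li) = m/M = 241 / 6.94 = 34.73 mol.
Each Li atom requires 1 electron, so n(e⁻) = 1 × 34.73 = 34.73 mol.
Q = n(e⁻)·F = 34.73 × 96500 = 3351000 C.
t = Q/I = 3351000 / 31.90 A = 105000 s = 29.2 h.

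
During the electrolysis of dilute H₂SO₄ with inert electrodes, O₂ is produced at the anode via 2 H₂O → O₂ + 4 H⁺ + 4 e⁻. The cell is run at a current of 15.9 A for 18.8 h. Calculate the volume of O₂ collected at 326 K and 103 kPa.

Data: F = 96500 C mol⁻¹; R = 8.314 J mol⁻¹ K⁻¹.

73.4 L

Q = I·t = 15.90 A × 67680 s = 1076000 C.
n(e⁻) = Q/F = 1076000 / 96500 = 11.15 mol.
4 electrons are transferred per O₂ molecule, so n(O₂) = 11.15 / 4 = 2.788 mol.
V = nRT/P = (2.788 × 8.314 × 326) / (103 × 10³ Pa) = 0.0734 m³ = 73.4 L.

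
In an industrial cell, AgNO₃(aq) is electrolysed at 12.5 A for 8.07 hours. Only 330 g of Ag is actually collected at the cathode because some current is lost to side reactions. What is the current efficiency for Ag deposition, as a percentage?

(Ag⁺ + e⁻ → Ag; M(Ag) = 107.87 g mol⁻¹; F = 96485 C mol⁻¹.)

81.3 %

Q = I·t = 12.50 × 29052 = 363200 C; n(e⁻) = 363200/96485 = 3.764 mol.
Theoretical n(Ag) = n(e⁻)/1 = 3.764 mol, i.e. m_theo = 3.764 × 107.87 = 406.0 g.
Efficiency = m_actual / m_theo = 330 / 406.0 = 81.3 %.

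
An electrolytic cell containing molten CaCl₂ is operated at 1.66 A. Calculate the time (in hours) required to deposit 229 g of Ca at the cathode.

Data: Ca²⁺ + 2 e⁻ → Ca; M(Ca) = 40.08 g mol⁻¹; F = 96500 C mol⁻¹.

185 h

n(Ca) = m/M = 229 / 40.08 = 5.714 mol.
Each Ca atom requires 2 electrons, so n(e⁻) = 2 × 5.714 = 11.43 mol.
Q = n(e⁻)·F = 11.43 × 96500 = 1103000 C.
t = Q/I = 1103000 / 1.660 A = 664300 s = 185 h.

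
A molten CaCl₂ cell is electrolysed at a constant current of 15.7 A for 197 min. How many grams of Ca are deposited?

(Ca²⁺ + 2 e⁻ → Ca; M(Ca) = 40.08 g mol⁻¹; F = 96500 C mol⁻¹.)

38.5 g

Q = I·t = 15.70 A × 11820 s = 185600 C.
n(e⁻) = Q/F = 185600 / 96500 = 1.923 mol.
Ca²⁺ + 2 e⁻ → Ca, so n(Ca) = n(e⁻)/2 = 0.9615 mol.
m = n·M = 0.9615 × 40.08 = 38.5 g.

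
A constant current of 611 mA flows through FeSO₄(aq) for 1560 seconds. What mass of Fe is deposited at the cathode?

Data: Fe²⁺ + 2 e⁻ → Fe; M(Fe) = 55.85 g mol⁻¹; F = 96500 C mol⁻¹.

Q = I·t = 0.6110 A × 1560.0 s = 953.2 C.
n(e⁻) = Q/F = 953.2 / 96500 = 0.009877 mol.
Fe²⁺ + 2 e⁻ → Fe, so n(Fe) = n(e⁻)/2 = 0.004939 mol.
m = n·M = 0.004939 × 55.85 = 0.276 g.

0.276 g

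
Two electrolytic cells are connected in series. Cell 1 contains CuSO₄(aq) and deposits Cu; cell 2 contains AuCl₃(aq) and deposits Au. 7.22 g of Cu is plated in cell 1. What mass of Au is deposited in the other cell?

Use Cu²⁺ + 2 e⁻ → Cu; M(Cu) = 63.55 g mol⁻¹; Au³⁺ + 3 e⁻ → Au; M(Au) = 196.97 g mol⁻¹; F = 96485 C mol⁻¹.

14.9 g

n(Cu) = 7.22 / 63.55 = 0.1136 mol.
Since Cu²⁺ + 2 e⁻ → Cu, n(e⁻) passed = 2 × 0.1136 = 0.2272 mol.
Cells in series carry the same charge, so the same 0.2272 mol of electrons passes through cell 2.
Au³⁺ + 3 e⁻ → Au, so n(Au) = 0.2272 / 3 = 0.07574 mol.
m(Au) = 0.07574 × 196.97 = 14.9 g.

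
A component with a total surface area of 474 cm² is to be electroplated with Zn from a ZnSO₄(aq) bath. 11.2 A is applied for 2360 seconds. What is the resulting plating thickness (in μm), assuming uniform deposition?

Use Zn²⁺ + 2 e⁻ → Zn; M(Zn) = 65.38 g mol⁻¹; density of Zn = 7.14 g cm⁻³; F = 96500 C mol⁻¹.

Q = I·t = 11.20 × 2360.0 = 26430 C; n(e⁻) = 0.2739 mol.
n(Zn) = n(e⁻)/2 = 0.1370 mol, so m = 0.1370 × 65.38 = 8.954 g.
Volume = m/ρ = 8.954 / 7.14 = 1.254 cm³.
Thickness = V/A = 1.254 / 474 = 0.00265 cm = 26.5 μm.

26.5 μm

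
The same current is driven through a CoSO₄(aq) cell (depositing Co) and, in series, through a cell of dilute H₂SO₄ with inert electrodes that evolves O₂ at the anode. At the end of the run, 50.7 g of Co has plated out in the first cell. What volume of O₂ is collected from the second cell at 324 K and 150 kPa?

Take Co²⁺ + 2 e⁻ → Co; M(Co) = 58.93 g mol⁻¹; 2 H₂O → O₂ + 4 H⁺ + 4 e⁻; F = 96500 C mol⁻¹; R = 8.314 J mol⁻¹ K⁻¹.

n(Co) = 50.7 / 58.93 = 0.8603 mol, so n(e⁻) = 2 × 0.8603 = 1.721 mol.
The cells are in series, so the same 1.721 mol of electrons passes through the second cell.
2 H₂O → O₂ + 4 H⁺ + 4 e⁻ — 4 mol e⁻ per mol O₂, so n(O₂) = 1.721/4 = 0.4302 mol.
V = nRT/P = (0.4302 × 8.314 × 324) / (150 × 10³) = 0.00773 m³ = 7.73 L.

7.73 L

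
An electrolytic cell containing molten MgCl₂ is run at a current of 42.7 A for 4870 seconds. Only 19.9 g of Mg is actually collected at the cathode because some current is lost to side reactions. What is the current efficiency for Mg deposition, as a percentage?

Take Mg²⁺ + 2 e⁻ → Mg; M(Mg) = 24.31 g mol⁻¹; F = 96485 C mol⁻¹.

Q = I·t = 42.70 × 4870.0 = 207900 C; n(e⁻) = 207900/96485 = 2.155 mol.
Theoretical n(Mg) = n(e⁻)/2 = 1.078 mol, i.e. m_theo = 1.078 × 24.31 = 26.20 g.
Efficiency = m_actual / m_theo = 19.9 / 26.20 = 76.0 %.

76.0 %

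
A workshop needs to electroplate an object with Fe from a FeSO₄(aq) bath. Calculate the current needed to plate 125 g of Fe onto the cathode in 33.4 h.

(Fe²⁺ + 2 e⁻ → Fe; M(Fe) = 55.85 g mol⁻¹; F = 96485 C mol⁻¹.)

n(Fe) = 125 / 55.85 = 2.238 mol.
n(e⁻) = 2 × 2.238 = 4.476 mol.
Q = n(e⁻)·F = 4.476 × 96485 = 431900 C.
I = Q/t = 431900 / 120240 s = 3.59 A.

3.59 A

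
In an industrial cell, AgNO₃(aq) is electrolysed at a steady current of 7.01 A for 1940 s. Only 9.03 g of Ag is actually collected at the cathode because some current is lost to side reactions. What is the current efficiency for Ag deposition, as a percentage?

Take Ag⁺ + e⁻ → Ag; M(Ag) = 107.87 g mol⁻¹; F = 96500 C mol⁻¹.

59.4 %

Q = I·t = 7.010 × 1940.0 = 13600 C; n(e⁻) = 13600/96500 = 0.1409 mol.
Theoretical n(Ag) = n(e⁻)/1 = 0.1409 mol, i.e. m_theo = 0.1409 × 107.87 = 15.20 g.
Efficiency = m_actual / m_theo = 9.03 / 15.20 = 59.4 %.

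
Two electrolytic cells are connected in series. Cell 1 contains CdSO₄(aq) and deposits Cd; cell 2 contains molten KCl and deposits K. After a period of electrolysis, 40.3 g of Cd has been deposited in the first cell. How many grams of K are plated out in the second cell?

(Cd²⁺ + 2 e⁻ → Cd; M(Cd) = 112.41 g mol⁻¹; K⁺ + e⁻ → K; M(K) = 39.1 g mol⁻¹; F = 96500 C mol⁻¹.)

28.0 g

n(Cd) = 40.3 / 112.41 = 0.3585 mol.
Since Cd²⁺ + 2 e⁻ → Cd, n(e⁻) passed = 2 × 0.3585 = 0.7170 mol.
Cells in series carry the same charge, so the same 0.7170 mol of electrons passes through cell 2.
K⁺ + e⁻ → K, so n(K) = 0.7170 / 1 = 0.7170 mol.
m(K) = 0.7170 × 39.1 = 28.0 g.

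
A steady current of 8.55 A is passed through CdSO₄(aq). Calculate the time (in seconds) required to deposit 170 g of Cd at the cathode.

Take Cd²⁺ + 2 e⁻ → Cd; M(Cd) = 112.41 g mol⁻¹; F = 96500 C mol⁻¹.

34100 s

n(Cd) = m/M = 170 / 112.41 = 1.512 mol.
Each Cd atom requires 2 electrons, so n(e⁻) = 2 × 1.512 = 3.025 mol.
Q = n(e⁻)·F = 3.025 × 96500 = 291900 C.
t = Q/I = 291900 / 8.550 A = 34140 s.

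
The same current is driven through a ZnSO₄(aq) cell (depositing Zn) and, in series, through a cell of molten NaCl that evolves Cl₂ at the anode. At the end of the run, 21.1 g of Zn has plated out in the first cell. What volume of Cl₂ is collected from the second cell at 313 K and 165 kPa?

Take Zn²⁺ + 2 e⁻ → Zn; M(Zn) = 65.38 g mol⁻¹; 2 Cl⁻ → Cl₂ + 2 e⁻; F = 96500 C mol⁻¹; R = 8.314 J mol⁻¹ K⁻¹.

5.09 L

n(Zn) = 21.1 / 65.38 = 0.3227 mol, so n(e⁻) = 2 × 0.3227 = 0.6455 mol.
The cells are in series, so the same 0.6455 mol of electrons passes through the second cell.
2 Cl⁻ → Cl₂ + 2 e⁻ — 2 mol e⁻ per mol Cl₂, so n(Cl₂) = 0.6455/2 = 0.3227 mol.
V = nRT/P = (0.3227 × 8.314 × 313) / (165 × 10³) = 0.00509 m³ = 5.09 L.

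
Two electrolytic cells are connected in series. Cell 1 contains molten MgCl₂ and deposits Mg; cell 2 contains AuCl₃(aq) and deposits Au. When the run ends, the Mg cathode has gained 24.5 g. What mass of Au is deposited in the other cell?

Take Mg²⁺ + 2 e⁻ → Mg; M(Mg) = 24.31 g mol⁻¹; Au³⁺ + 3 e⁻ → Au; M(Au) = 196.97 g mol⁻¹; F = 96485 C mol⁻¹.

132 g

n(Mg) = 24.5 / 24.31 = 1.008 mol.
Since Mg²⁺ + 2 e⁻ → Mg, n(e⁻) passed = 2 × 1.008 = 2.016 mol.
Cells in series carry the same charge, so the same 2.016 mol of electrons passes through cell 2.
Au³⁺ + 3 e⁻ → Au, so n(Au) = 2.016 / 3 = 0.6719 mol.
m(Au) = 0.6719 × 196.97 = 132 g.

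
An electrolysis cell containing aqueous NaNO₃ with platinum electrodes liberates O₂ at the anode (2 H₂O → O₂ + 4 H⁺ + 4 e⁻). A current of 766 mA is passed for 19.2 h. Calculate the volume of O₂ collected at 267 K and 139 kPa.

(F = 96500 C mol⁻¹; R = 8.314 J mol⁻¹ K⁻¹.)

Q = I·t = 0.7660 A × 69120 s = 52950 C.
n(e⁻) = Q/F = 52950 / 96500 = 0.5487 mol.
4 electrons are transferred per O₂ molecule, so n(O₂) = 0.5487 / 4 = 0.1372 mol.
V = nRT/P = (0.1372 × 8.314 × 267) / (139 × 10³ Pa) = 0.00219 m³ = 2.19 L.

2.19 L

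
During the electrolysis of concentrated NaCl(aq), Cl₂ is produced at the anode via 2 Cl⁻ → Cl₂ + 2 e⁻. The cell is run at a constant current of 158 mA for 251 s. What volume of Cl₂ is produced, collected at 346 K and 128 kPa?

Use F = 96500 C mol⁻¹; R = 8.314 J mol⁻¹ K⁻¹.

0.00462 L

Q = I·t = 0.1580 A × 251.00 s = 39.66 C.
n(e⁻) = Q/F = 39.66 / 96500 = 0.0004110 mol.
2 electrons are transferred per Cl₂ molecule, so n(Cl₂) = 0.0004110 / 2 = 0.0002055 mol.
V = nRT/P = (0.0002055 × 8.314 × 346) / (128 × 10³ Pa) = 4.62 × 10⁻⁶ m³ = 0.00462 L.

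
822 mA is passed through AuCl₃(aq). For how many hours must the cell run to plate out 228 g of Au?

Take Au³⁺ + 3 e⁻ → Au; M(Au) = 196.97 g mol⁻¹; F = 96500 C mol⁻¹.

113 h

n(Au) = m/M = 228 / 196.97 = 1.158 mol.
Each Au atom requires 3 electrons, so n(e⁻) = 3 × 1.158 = 3.473 mol.
Q = n(e⁻)·F = 3.473 × 96500 = 335100 C.
t = Q/I = 335100 / 0.8220 A = 407700 s = 113 h.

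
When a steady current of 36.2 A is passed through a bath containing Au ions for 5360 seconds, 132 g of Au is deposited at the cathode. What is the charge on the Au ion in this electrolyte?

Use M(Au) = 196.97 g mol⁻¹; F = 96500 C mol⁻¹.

+3

Q = I·t = 36.20 A × 5360.0 s = 194000 C, so n(e⁻) = 194000/96500 = 2.011 mol.
n(Au) deposited = 132 / 196.97 = 0.6702 mol.
Electrons per atom = n(e⁻)/n(Au) = 2.011 / 0.6702 = 3.00 ≈ 3, so the ion is Au³⁺.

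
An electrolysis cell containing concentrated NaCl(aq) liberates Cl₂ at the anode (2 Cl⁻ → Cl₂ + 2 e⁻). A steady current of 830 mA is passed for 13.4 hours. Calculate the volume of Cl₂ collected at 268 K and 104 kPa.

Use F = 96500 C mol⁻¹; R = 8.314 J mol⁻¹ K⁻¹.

Q = I·t = 0.8300 A × 48240 s = 40040 C.
n(e⁻) = Q/F = 40040 / 96500 = 0.4149 mol.
2 electrons are transferred per Cl₂ molecule, so n(Cl₂) = 0.4149 / 2 = 0.2075 mol.
V = nRT/P = (0.2075 × 8.314 × 268) / (104 × 10³ Pa) = 0.00444 m³ = 4.44 L.

4.44 L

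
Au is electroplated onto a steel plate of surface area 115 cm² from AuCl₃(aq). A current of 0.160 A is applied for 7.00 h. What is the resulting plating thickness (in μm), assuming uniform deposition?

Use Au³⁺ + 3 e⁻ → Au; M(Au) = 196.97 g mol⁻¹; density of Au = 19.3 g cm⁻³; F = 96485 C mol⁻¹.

Q = I·t = 0.1600 × 25200 = 4032 C; n(e⁻) = 0.04179 mol.
n(Au) = n(e⁻)/3 = 0.01393 mol, so m = 0.01393 × 196.97 = 2.744 g.
Volume = m/ρ = 2.744 / 19.3 = 0.1422 cm³.
Thickness = V/A = 0.1422 / 115 = 0.00124 cm = 12.4 μm.

12.4 μm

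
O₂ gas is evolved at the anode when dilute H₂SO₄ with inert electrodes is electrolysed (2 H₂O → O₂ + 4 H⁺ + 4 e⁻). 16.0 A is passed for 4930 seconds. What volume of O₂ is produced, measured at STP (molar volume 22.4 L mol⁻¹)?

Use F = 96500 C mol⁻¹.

Q = I·t = 16.00 A × 4930.0 s = 78880 C.
n(e⁻) = Q/F = 78880 / 96500 = 0.8174 mol.
4 electrons are transferred per O₂ molecule, so n(O₂) = 0.8174 / 4 = 0.2044 mol.
V = n × V_m = 0.2044 × 22.4 = 4.58 L.

4.58 L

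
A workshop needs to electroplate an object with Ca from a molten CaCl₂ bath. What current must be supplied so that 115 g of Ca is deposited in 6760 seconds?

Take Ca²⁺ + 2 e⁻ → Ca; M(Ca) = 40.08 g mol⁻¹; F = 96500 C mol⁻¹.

n(Ca) = 115 / 40.08 = 2.869 mol.
n(e⁻) = 2 × 2.869 = 5.739 mol.
Q = n(e⁻)·F = 5.739 × 96500 = 553800 C.
I = Q/t = 553800 / 6760.0 s = 81.9 A.

81.9 A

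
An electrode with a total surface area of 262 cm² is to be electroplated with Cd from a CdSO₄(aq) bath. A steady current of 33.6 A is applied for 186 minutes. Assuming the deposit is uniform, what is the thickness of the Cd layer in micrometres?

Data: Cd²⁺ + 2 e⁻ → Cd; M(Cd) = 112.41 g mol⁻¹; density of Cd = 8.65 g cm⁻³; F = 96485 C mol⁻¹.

964 μm

Q = I·t = 33.60 × 11160 = 375000 C; n(e⁻) = 3.886 mol.
n(Cd) = n(e⁻)/2 = 1.943 mol, so m = 1.943 × 112.41 = 218.4 g.
Volume = m/ρ = 218.4 / 8.65 = 25.25 cm³.
Thickness = V/A = 25.25 / 262 = 0.0964 cm = 964 μm.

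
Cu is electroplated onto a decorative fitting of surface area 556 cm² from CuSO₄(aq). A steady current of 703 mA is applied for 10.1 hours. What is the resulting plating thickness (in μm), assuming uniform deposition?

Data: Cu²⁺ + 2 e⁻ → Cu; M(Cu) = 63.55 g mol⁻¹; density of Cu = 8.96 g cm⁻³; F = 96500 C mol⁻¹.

16.9 μm

Q = I·t = 0.7030 × 36360 = 25560 C; n(e⁻) = 0.2649 mol.
n(Cu) = n(e⁻)/2 = 0.1324 mol, so m = 0.1324 × 63.55 = 8.417 g.
Volume = m/ρ = 8.417 / 8.96 = 0.9394 cm³.
Thickness = V/A = 0.9394 / 556 = 0.00169 cm = 16.9 μm.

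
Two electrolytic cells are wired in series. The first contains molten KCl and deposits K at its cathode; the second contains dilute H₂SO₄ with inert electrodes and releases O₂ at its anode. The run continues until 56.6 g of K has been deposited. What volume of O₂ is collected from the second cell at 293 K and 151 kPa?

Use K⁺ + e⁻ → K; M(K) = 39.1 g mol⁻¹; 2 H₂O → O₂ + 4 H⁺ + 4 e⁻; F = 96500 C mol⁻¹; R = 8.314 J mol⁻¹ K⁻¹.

5.84 L

n(K) = 56.6 / 39.1 = 1.448 mol, so n(e⁻) = 1 × 1.448 = 1.448 mol.
The cells are in series, so the same 1.448 mol of electrons passes through the second cell.
2 H₂O → O₂ + 4 H⁺ + 4 e⁻ — 4 mol e⁻ per mol O₂, so n(O₂) = 1.448/4 = 0.3619 mol.
V = nRT/P = (0.3619 × 8.314 × 293) / (151 × 10³) = 0.00584 m³ = 5.84 L.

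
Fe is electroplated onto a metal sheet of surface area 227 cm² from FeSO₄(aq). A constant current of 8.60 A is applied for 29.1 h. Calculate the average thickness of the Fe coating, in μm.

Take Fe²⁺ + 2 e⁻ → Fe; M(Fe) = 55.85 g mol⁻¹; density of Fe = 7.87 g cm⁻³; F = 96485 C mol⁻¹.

1460 μm

Q = I·t = 8.600 × 104760 = 900900 C; n(e⁻) = 9.338 mol.
n(Fe) = n(e⁻)/2 = 4.669 mol, so m = 4.669 × 55.85 = 260.8 g.
Volume = m/ρ = 260.8 / 7.87 = 33.13 cm³.
Thickness = V/A = 33.13 / 227 = 0.146 cm = 1460 μm.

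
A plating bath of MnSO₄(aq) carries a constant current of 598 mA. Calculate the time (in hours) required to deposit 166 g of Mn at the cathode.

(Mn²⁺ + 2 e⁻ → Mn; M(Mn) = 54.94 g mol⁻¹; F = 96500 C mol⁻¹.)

271 h

n(Mn) = m/M = 166 / 54.94 = 3.021 mol.
Each Mn atom requires 2 electrons, so n(e⁻) = 2 × 3.021 = 6.043 mol.
Q = n(e⁻)·F = 6.043 × 96500 = 583100 C.
t = Q/I = 583100 / 0.5980 A = 975200 s = 271 h.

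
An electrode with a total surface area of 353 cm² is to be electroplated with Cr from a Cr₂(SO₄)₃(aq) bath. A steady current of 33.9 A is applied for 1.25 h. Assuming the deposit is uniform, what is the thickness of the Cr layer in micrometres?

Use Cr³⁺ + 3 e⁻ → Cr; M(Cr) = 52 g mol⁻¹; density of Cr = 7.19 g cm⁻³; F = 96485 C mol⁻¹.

108 μm

Q = I·t = 33.90 × 4500.0 = 152600 C; n(e⁻) = 1.581 mol.
n(Cr) = n(e⁻)/3 = 0.5270 mol, so m = 0.5270 × 52 = 27.41 g.
Volume = m/ρ = 27.41 / 7.19 = 3.812 cm³.
Thickness = V/A = 3.812 / 353 = 0.0108 cm = 108 μm.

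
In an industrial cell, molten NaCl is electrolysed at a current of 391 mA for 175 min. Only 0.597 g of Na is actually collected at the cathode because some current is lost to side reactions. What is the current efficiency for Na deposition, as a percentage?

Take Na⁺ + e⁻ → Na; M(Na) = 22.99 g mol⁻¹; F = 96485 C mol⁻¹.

61.0 %

Q = I·t = 0.3910 × 10500 = 4106 C; n(e⁻) = 4106/96485 = 0.04255 mol.
Theoretical n(Na) = n(e⁻)/1 = 0.04255 mol, i.e. m_theo = 0.04255 × 22.99 = 0.9782 g.
Efficiency = m_actual / m_theo = 0.597 / 0.9782 = 61.0 %.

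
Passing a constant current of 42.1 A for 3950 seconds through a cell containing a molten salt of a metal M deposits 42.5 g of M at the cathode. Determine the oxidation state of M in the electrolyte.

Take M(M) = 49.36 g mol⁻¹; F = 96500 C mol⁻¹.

+2

Q = I·t = 42.10 A × 3950.0 s = 166300 C, so n(e⁻) = 166300/96500 = 1.723 mol.
n(M) deposited = 42.5 / 49.36 = 0.8610 mol.
Electrons per atom = n(e⁻)/n(M) = 1.723 / 0.8610 = 2.00 ≈ 2, so the ion is M²⁺.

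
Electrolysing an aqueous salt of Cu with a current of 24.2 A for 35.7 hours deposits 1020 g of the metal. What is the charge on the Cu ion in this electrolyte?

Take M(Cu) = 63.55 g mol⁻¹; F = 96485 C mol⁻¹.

+2

Q = I·t = 24.20 A × 128520 s = 3110000 C, so n(e⁻) = 3110000/96485 = 32.23 mol.
n(Cu) deposited = 1020 / 63.55 = 16.05 mol.
Electrons per atom = n(e⁻)/n(Cu) = 32.23 / 16.05 = 2.01 ≈ 2, so the ion is Cu²⁺.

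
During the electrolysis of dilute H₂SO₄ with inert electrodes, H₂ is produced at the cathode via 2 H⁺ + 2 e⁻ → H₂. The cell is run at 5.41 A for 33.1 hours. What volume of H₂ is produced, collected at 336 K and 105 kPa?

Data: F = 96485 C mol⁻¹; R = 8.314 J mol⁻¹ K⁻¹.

Q = I·t = 5.410 A × 119160 s = 644700 C.
n(e⁻) = Q/F = 644700 / 96485 = 6.681 mol.
2 electrons are transferred per H₂ molecule, so n(H₂) = 6.681 / 2 = 3.341 mol.
V = nRT/P = (3.341 × 8.314 × 336) / (105 × 10³ Pa) = 0.0889 m³ = 88.9 L.

88.9 L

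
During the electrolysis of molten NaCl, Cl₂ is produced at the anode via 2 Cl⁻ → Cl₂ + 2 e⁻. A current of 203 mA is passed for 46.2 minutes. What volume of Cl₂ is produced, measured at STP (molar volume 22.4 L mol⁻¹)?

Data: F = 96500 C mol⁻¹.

0.0653 L

Q = I·t = 0.2030 A × 2772.0 s = 562.7 C.
n(e⁻) = Q/F = 562.7 / 96500 = 0.005831 mol.
2 electrons are transferred per Cl₂ molecule, so n(Cl₂) = 0.005831 / 2 = 0.002916 mol.
V = n × V_m = 0.002916 × 22.4 = 0.0653 L.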